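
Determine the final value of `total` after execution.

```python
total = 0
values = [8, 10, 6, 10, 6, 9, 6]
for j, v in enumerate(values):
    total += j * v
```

Let's trace through this code step by step.

Initialize: total = 0
Initialize: values = [8, 10, 6, 10, 6, 9, 6]
Entering loop: for j, v in enumerate(values):

After execution: total = 157
157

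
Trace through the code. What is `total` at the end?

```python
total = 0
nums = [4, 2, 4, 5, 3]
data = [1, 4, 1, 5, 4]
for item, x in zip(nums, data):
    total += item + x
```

Let's trace through this code step by step.

Initialize: total = 0
Initialize: nums = [4, 2, 4, 5, 3]
Initialize: data = [1, 4, 1, 5, 4]
Entering loop: for item, x in zip(nums, data):

After execution: total = 33
33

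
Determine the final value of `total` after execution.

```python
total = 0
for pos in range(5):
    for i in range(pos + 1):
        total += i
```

Let's trace through this code step by step.

Initialize: total = 0
Entering loop: for pos in range(5):

After execution: total = 20
20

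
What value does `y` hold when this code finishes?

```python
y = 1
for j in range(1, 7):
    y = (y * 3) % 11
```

Let's trace through this code step by step.

Initialize: y = 1
Entering loop: for j in range(1, 7):

After execution: y = 3
3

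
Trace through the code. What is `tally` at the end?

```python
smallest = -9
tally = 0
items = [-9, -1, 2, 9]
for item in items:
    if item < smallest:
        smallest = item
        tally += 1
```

Let's trace through this code step by step.

Initialize: smallest = -9
Initialize: tally = 0
Initialize: items = [-9, -1, 2, 9]
Entering loop: for item in items:

After execution: tally = 0
0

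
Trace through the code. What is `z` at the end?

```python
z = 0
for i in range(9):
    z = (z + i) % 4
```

Let's trace through this code step by step.

Initialize: z = 0
Entering loop: for i in range(9):

After execution: z = 0
0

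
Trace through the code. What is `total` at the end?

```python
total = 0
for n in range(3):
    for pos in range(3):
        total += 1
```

Let's trace through this code step by step.

Initialize: total = 0
Entering loop: for n in range(3):

After execution: total = 9
9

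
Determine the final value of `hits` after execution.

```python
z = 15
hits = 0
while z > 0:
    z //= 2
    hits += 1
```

Let's trace through this code step by step.

Initialize: z = 15
Initialize: hits = 0
Entering loop: while z > 0:

After execution: hits = 4
4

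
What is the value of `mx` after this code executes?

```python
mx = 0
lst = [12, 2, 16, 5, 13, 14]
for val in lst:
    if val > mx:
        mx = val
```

Let's trace through this code step by step.

Initialize: mx = 0
Initialize: lst = [12, 2, 16, 5, 13, 14]
Entering loop: for val in lst:

After execution: mx = 16
16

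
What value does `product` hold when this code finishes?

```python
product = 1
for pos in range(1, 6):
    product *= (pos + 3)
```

Let's trace through this code step by step.

Initialize: product = 1
Entering loop: for pos in range(1, 6):

After execution: product = 6720
6720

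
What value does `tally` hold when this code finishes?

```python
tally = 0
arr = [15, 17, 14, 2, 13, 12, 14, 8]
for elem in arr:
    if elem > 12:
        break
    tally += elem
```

Let's trace through this code step by step.

Initialize: tally = 0
Initialize: arr = [15, 17, 14, 2, 13, 12, 14, 8]
Entering loop: for elem in arr:

After execution: tally = 0
0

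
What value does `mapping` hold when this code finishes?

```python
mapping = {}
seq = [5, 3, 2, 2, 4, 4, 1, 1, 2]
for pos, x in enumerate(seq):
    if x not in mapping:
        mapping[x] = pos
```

Let's trace through this code step by step.

Initialize: mapping = {}
Initialize: seq = [5, 3, 2, 2, 4, 4, 1, 1, 2]
Entering loop: for pos, x in enumerate(seq):

After execution: mapping = {5: 0, 3: 1, 2: 2, 4: 4, 1: 6}
{5: 0, 3: 1, 2: 2, 4: 4, 1: 6}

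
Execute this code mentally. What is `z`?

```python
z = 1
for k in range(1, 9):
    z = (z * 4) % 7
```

Let's trace through this code step by step.

Initialize: z = 1
Entering loop: for k in range(1, 9):

After execution: z = 2
2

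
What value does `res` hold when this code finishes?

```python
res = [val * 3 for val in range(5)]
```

Let's trace through this code step by step.

Initialize: res = [val * 3 for val in range(5)]

After execution: res = [0, 3, 6, 9, 12]
[0, 3, 6, 9, 12]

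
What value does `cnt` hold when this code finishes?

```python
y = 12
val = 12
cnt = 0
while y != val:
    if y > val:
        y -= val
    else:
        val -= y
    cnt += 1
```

Let's trace through this code step by step.

Initialize: y = 12
Initialize: val = 12
Initialize: cnt = 0
Entering loop: while y != val:

After execution: cnt = 0
0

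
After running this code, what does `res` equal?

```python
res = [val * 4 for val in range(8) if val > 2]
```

Let's trace through this code step by step.

Initialize: res = [val * 4 for val in range(8) if val > 2]

After execution: res = [12, 16, 20, 24, 28]
[12, 16, 20, 24, 28]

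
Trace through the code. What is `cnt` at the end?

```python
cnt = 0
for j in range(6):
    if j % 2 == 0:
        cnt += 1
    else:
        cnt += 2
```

Let's trace through this code step by step.

Initialize: cnt = 0
Entering loop: for j in range(6):

After execution: cnt = 9
9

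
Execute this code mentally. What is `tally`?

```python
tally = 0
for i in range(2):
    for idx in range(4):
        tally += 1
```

Let's trace through this code step by step.

Initialize: tally = 0
Entering loop: for i in range(2):

After execution: tally = 8
8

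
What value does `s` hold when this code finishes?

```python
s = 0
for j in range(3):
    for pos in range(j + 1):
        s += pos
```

Let's trace through this code step by step.

Initialize: s = 0
Entering loop: for j in range(3):

After execution: s = 4
4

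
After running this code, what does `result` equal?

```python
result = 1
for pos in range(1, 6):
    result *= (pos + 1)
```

Let's trace through this code step by step.

Initialize: result = 1
Entering loop: for pos in range(1, 6):

After execution: result = 720
720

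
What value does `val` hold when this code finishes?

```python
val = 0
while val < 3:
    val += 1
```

Let's trace through this code step by step.

Initialize: val = 0
Entering loop: while val < 3:

After execution: val = 3
3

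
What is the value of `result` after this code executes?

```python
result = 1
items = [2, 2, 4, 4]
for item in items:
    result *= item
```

Let's trace through this code step by step.

Initialize: result = 1
Initialize: items = [2, 2, 4, 4]
Entering loop: for item in items:

After execution: result = 64
64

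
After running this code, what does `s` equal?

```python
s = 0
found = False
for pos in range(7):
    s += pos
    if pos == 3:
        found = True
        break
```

Let's trace through this code step by step.

Initialize: s = 0
Initialize: found = False
Entering loop: for pos in range(7):

After execution: s = 6
6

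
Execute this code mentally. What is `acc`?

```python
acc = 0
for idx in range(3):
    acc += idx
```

Let's trace through this code step by step.

Initialize: acc = 0
Entering loop: for idx in range(3):

After execution: acc = 3
3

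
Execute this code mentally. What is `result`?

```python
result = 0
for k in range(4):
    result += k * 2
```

Let's trace through this code step by step.

Initialize: result = 0
Entering loop: for k in range(4):

After execution: result = 12
12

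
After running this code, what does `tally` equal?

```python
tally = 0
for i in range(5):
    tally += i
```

Let's trace through this code step by step.

Initialize: tally = 0
Entering loop: for i in range(5):

After execution: tally = 10
10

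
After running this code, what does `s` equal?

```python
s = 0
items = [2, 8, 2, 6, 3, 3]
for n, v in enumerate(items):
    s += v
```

Let's trace through this code step by step.

Initialize: s = 0
Initialize: items = [2, 8, 2, 6, 3, 3]
Entering loop: for n, v in enumerate(items):

After execution: s = 24
24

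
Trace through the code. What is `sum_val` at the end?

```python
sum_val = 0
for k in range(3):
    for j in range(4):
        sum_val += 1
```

Let's trace through this code step by step.

Initialize: sum_val = 0
Entering loop: for k in range(3):

After execution: sum_val = 12
12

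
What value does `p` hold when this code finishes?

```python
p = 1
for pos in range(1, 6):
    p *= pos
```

Let's trace through this code step by step.

Initialize: p = 1
Entering loop: for pos in range(1, 6):

After execution: p = 120
120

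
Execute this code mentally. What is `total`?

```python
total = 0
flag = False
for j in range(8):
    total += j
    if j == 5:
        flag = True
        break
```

Let's trace through this code step by step.

Initialize: total = 0
Initialize: flag = False
Entering loop: for j in range(8):

After execution: total = 15
15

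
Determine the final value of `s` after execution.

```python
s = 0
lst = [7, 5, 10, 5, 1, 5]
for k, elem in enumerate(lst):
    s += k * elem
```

Let's trace through this code step by step.

Initialize: s = 0
Initialize: lst = [7, 5, 10, 5, 1, 5]
Entering loop: for k, elem in enumerate(lst):

After execution: s = 69
69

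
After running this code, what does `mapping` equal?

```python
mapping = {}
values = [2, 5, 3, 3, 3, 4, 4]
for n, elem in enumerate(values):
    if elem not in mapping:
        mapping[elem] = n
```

Let's trace through this code step by step.

Initialize: mapping = {}
Initialize: values = [2, 5, 3, 3, 3, 4, 4]
Entering loop: for n, elem in enumerate(values):

After execution: mapping = {2: 0, 5: 1, 3: 2, 4: 5}
{2: 0, 5: 1, 3: 2, 4: 5}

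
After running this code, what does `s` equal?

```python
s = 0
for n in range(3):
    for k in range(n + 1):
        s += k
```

Let's trace through this code step by step.

Initialize: s = 0
Entering loop: for n in range(3):

After execution: s = 4
4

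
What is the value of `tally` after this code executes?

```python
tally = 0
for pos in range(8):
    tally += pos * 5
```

Let's trace through this code step by step.

Initialize: tally = 0
Entering loop: for pos in range(8):

After execution: tally = 140
140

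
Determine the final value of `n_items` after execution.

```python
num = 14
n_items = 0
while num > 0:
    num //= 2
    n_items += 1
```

Let's trace through this code step by step.

Initialize: num = 14
Initialize: n_items = 0
Entering loop: while num > 0:

After execution: n_items = 4
4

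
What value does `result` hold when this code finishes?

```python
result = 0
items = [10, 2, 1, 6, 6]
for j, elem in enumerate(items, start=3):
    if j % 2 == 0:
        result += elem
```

Let's trace through this code step by step.

Initialize: result = 0
Initialize: items = [10, 2, 1, 6, 6]
Entering loop: for j, elem in enumerate(items, start=3):

After execution: result = 8
8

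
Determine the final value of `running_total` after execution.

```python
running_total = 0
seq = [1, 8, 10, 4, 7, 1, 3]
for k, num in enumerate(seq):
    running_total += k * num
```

Let's trace through this code step by step.

Initialize: running_total = 0
Initialize: seq = [1, 8, 10, 4, 7, 1, 3]
Entering loop: for k, num in enumerate(seq):

After execution: running_total = 91
91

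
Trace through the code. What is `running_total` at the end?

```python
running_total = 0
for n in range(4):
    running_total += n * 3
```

Let's trace through this code step by step.

Initialize: running_total = 0
Entering loop: for n in range(4):

After execution: running_total = 18
18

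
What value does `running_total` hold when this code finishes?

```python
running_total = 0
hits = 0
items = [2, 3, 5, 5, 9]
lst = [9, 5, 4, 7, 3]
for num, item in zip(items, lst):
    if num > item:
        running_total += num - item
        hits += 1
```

Let's trace through this code step by step.

Initialize: running_total = 0
Initialize: hits = 0
Initialize: items = [2, 3, 5, 5, 9]
Initialize: lst = [9, 5, 4, 7, 3]
Entering loop: for num, item in zip(items, lst):

After execution: running_total = 7
7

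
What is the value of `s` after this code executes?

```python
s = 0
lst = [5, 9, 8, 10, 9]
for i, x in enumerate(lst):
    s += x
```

Let's trace through this code step by step.

Initialize: s = 0
Initialize: lst = [5, 9, 8, 10, 9]
Entering loop: for i, x in enumerate(lst):

After execution: s = 41
41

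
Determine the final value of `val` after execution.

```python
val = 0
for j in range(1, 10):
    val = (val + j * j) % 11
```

Let's trace through this code step by step.

Initialize: val = 0
Entering loop: for j in range(1, 10):

After execution: val = 10
10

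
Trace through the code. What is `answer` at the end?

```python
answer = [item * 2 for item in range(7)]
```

Let's trace through this code step by step.

Initialize: answer = [item * 2 for item in range(7)]

After execution: answer = [0, 2, 4, 6, 8, 10, 12]
[0, 2, 4, 6, 8, 10, 12]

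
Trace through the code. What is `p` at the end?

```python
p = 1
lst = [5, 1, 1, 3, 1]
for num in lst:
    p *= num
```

Let's trace through this code step by step.

Initialize: p = 1
Initialize: lst = [5, 1, 1, 3, 1]
Entering loop: for num in lst:

After execution: p = 15
15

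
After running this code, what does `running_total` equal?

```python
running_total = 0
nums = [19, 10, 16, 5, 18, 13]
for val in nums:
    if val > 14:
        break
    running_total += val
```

Let's trace through this code step by step.

Initialize: running_total = 0
Initialize: nums = [19, 10, 16, 5, 18, 13]
Entering loop: for val in nums:

After execution: running_total = 0
0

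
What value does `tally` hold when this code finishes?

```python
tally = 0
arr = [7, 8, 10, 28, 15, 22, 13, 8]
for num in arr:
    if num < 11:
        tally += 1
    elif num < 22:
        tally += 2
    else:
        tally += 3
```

Let's trace through this code step by step.

Initialize: tally = 0
Initialize: arr = [7, 8, 10, 28, 15, 22, 13, 8]
Entering loop: for num in arr:

After execution: tally = 14
14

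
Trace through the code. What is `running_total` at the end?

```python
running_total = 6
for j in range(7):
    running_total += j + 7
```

Let's trace through this code step by step.

Initialize: running_total = 6
Entering loop: for j in range(7):

After execution: running_total = 76
76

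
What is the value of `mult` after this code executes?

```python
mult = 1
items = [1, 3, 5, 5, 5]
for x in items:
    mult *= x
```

Let's trace through this code step by step.

Initialize: mult = 1
Initialize: items = [1, 3, 5, 5, 5]
Entering loop: for x in items:

After execution: mult = 375
375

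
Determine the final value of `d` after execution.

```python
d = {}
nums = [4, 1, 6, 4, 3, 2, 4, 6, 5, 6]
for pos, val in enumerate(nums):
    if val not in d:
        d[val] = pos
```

Let's trace through this code step by step.

Initialize: d = {}
Initialize: nums = [4, 1, 6, 4, 3, 2, 4, 6, 5, 6]
Entering loop: for pos, val in enumerate(nums):

After execution: d = {4: 0, 1: 1, 6: 2, 3: 4, 2: 5, 5: 8}
{4: 0, 1: 1, 6: 2, 3: 4, 2: 5, 5: 8}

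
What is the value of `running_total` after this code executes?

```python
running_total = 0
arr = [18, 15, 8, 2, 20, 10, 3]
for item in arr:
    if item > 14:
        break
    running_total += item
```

Let's trace through this code step by step.

Initialize: running_total = 0
Initialize: arr = [18, 15, 8, 2, 20, 10, 3]
Entering loop: for item in arr:

After execution: running_total = 0
0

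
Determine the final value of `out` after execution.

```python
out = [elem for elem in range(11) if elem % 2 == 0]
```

Let's trace through this code step by step.

Initialize: out = [elem for elem in range(11) if elem % 2 == 0]

After execution: out = [0, 2, 4, 6, 8, 10]
[0, 2, 4, 6, 8, 10]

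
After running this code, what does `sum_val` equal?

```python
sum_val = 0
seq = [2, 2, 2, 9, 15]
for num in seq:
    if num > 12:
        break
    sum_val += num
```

Let's trace through this code step by step.

Initialize: sum_val = 0
Initialize: seq = [2, 2, 2, 9, 15]
Entering loop: for num in seq:

After execution: sum_val = 15
15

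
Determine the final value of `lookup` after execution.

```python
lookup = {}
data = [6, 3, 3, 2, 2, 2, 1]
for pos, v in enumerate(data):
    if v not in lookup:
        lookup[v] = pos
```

Let's trace through this code step by step.

Initialize: lookup = {}
Initialize: data = [6, 3, 3, 2, 2, 2, 1]
Entering loop: for pos, v in enumerate(data):

After execution: lookup = {6: 0, 3: 1, 2: 3, 1: 6}
{6: 0, 3: 1, 2: 3, 1: 6}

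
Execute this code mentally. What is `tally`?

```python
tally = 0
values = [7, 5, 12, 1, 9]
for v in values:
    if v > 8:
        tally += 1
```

Let's trace through this code step by step.

Initialize: tally = 0
Initialize: values = [7, 5, 12, 1, 9]
Entering loop: for v in values:

After execution: tally = 2
2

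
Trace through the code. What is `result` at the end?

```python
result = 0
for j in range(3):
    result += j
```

Let's trace through this code step by step.

Initialize: result = 0
Entering loop: for j in range(3):

After execution: result = 3
3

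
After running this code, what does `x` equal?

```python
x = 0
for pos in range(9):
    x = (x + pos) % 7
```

Let's trace through this code step by step.

Initialize: x = 0
Entering loop: for pos in range(9):

After execution: x = 1
1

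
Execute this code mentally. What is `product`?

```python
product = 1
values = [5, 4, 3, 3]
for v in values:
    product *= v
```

Let's trace through this code step by step.

Initialize: product = 1
Initialize: values = [5, 4, 3, 3]
Entering loop: for v in values:

After execution: product = 180
180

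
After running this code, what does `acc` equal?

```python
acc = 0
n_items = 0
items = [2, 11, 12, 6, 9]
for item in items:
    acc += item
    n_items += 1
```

Let's trace through this code step by step.

Initialize: acc = 0
Initialize: n_items = 0
Initialize: items = [2, 11, 12, 6, 9]
Entering loop: for item in items:

After execution: acc = 40
40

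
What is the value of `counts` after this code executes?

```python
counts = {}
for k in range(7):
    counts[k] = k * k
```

Let's trace through this code step by step.

Initialize: counts = {}
Entering loop: for k in range(7):

After execution: counts = {0: 0, 1: 1, 2: 4, 3: 9, 4: 16, 5: 25, 6: 36}
{0: 0, 1: 1, 2: 4, 3: 9, 4: 16, 5: 25, 6: 36}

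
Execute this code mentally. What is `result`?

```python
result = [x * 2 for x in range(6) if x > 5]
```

Let's trace through this code step by step.

Initialize: result = [x * 2 for x in range(6) if x > 5]

After execution: result = []
[]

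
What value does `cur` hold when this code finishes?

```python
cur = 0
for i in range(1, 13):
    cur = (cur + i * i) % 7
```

Let's trace through this code step by step.

Initialize: cur = 0
Entering loop: for i in range(1, 13):

After execution: cur = 6
6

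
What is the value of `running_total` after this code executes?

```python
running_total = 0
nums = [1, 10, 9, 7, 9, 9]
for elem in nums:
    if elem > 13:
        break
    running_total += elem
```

Let's trace through this code step by step.

Initialize: running_total = 0
Initialize: nums = [1, 10, 9, 7, 9, 9]
Entering loop: for elem in nums:

After execution: running_total = 45
45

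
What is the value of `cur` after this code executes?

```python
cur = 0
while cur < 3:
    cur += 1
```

Let's trace through this code step by step.

Initialize: cur = 0
Entering loop: while cur < 3:

After execution: cur = 3
3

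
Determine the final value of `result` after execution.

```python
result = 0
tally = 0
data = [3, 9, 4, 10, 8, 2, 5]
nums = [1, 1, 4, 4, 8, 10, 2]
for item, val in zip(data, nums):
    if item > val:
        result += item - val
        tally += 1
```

Let's trace through this code step by step.

Initialize: result = 0
Initialize: tally = 0
Initialize: data = [3, 9, 4, 10, 8, 2, 5]
Initialize: nums = [1, 1, 4, 4, 8, 10, 2]
Entering loop: for item, val in zip(data, nums):

After execution: result = 19
19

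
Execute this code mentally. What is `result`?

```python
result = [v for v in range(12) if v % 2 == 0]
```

Let's trace through this code step by step.

Initialize: result = [v for v in range(12) if v % 2 == 0]

After execution: result = [0, 2, 4, 6, 8, 10]
[0, 2, 4, 6, 8, 10]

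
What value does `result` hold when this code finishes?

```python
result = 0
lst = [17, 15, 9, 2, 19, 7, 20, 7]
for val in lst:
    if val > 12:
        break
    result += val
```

Let's trace through this code step by step.

Initialize: result = 0
Initialize: lst = [17, 15, 9, 2, 19, 7, 20, 7]
Entering loop: for val in lst:

After execution: result = 0
0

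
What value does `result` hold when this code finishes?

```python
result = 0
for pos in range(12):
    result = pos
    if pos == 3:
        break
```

Let's trace through this code step by step.

Initialize: result = 0
Entering loop: for pos in range(12):

After execution: result = 3
3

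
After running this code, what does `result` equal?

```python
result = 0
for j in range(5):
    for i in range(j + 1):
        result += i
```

Let's trace through this code step by step.

Initialize: result = 0
Entering loop: for j in range(5):

After execution: result = 20
20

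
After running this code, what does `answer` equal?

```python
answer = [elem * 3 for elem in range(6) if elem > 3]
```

Let's trace through this code step by step.

Initialize: answer = [elem * 3 for elem in range(6) if elem > 3]

After execution: answer = [12, 15]
[12, 15]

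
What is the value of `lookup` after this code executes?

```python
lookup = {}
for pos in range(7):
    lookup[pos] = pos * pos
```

Let's trace through this code step by step.

Initialize: lookup = {}
Entering loop: for pos in range(7):

After execution: lookup = {0: 0, 1: 1, 2: 4, 3: 9, 4: 16, 5: 25, 6: 36}
{0: 0, 1: 1, 2: 4, 3: 9, 4: 16, 5: 25, 6: 36}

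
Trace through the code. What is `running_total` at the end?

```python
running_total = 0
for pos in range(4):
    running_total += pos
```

Let's trace through this code step by step.

Initialize: running_total = 0
Entering loop: for pos in range(4):

After execution: running_total = 6
6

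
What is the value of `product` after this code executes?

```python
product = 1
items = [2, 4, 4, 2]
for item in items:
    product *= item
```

Let's trace through this code step by step.

Initialize: product = 1
Initialize: items = [2, 4, 4, 2]
Entering loop: for item in items:

After execution: product = 64
64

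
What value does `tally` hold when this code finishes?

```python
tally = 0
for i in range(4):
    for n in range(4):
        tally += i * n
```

Let's trace through this code step by step.

Initialize: tally = 0
Entering loop: for i in range(4):

After execution: tally = 36
36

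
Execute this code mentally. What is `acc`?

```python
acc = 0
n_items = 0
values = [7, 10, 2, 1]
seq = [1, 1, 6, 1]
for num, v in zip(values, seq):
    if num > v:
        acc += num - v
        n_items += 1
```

Let's trace through this code step by step.

Initialize: acc = 0
Initialize: n_items = 0
Initialize: values = [7, 10, 2, 1]
Initialize: seq = [1, 1, 6, 1]
Entering loop: for num, v in zip(values, seq):

After execution: acc = 15
15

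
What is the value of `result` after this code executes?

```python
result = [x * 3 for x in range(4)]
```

Let's trace through this code step by step.

Initialize: result = [x * 3 for x in range(4)]

After execution: result = [0, 3, 6, 9]
[0, 3, 6, 9]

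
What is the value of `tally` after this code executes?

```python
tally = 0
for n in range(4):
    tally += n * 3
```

Let's trace through this code step by step.

Initialize: tally = 0
Entering loop: for n in range(4):

After execution: tally = 18
18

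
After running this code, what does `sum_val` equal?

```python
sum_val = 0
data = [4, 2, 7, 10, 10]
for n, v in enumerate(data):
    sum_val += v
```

Let's trace through this code step by step.

Initialize: sum_val = 0
Initialize: data = [4, 2, 7, 10, 10]
Entering loop: for n, v in enumerate(data):

After execution: sum_val = 33
33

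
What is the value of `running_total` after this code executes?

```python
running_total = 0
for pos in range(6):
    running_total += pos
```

Let's trace through this code step by step.

Initialize: running_total = 0
Entering loop: for pos in range(6):

After execution: running_total = 15
15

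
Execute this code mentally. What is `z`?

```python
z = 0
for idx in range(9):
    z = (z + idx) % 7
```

Let's trace through this code step by step.

Initialize: z = 0
Entering loop: for idx in range(9):

After execution: z = 1
1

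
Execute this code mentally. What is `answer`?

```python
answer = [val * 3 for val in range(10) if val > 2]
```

Let's trace through this code step by step.

Initialize: answer = [val * 3 for val in range(10) if val > 2]

After execution: answer = [9, 12, 15, 18, 21, 24, 27]
[9, 12, 15, 18, 21, 24, 27]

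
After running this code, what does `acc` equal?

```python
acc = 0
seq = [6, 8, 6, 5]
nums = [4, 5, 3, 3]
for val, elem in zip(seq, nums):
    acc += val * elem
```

Let's trace through this code step by step.

Initialize: acc = 0
Initialize: seq = [6, 8, 6, 5]
Initialize: nums = [4, 5, 3, 3]
Entering loop: for val, elem in zip(seq, nums):

After execution: acc = 97
97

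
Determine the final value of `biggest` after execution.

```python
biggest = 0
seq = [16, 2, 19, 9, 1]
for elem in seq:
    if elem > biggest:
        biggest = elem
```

Let's trace through this code step by step.

Initialize: biggest = 0
Initialize: seq = [16, 2, 19, 9, 1]
Entering loop: for elem in seq:

After execution: biggest = 19
19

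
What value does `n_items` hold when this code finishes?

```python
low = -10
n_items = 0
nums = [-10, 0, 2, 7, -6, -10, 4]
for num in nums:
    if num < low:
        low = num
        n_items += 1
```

Let's trace through this code step by step.

Initialize: low = -10
Initialize: n_items = 0
Initialize: nums = [-10, 0, 2, 7, -6, -10, 4]
Entering loop: for num in nums:

After execution: n_items = 0
0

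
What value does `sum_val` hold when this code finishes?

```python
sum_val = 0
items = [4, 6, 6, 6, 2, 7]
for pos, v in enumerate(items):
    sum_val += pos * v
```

Let's trace through this code step by step.

Initialize: sum_val = 0
Initialize: items = [4, 6, 6, 6, 2, 7]
Entering loop: for pos, v in enumerate(items):

After execution: sum_val = 79
79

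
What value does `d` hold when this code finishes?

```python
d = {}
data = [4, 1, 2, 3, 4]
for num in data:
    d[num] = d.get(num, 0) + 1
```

Let's trace through this code step by step.

Initialize: d = {}
Initialize: data = [4, 1, 2, 3, 4]
Entering loop: for num in data:

After execution: d = {4: 2, 1: 1, 2: 1, 3: 1}
{4: 2, 1: 1, 2: 1, 3: 1}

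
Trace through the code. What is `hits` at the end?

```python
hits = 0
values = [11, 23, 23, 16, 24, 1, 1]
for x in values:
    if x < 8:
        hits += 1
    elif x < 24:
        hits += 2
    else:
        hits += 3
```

Let's trace through this code step by step.

Initialize: hits = 0
Initialize: values = [11, 23, 23, 16, 24, 1, 1]
Entering loop: for x in values:

After execution: hits = 13
13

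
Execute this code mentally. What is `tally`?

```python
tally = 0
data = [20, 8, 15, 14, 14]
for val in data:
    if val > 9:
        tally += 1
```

Let's trace through this code step by step.

Initialize: tally = 0
Initialize: data = [20, 8, 15, 14, 14]
Entering loop: for val in data:

After execution: tally = 4
4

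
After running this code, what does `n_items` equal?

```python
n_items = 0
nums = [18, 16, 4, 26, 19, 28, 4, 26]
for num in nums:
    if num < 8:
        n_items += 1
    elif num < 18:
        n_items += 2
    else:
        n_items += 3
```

Let's trace through this code step by step.

Initialize: n_items = 0
Initialize: nums = [18, 16, 4, 26, 19, 28, 4, 26]
Entering loop: for num in nums:

After execution: n_items = 19
19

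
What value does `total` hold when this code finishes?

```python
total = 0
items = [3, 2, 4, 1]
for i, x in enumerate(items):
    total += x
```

Let's trace through this code step by step.

Initialize: total = 0
Initialize: items = [3, 2, 4, 1]
Entering loop: for i, x in enumerate(items):

After execution: total = 10
10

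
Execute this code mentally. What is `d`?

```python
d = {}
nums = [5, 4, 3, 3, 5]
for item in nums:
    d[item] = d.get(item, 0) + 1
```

Let's trace through this code step by step.

Initialize: d = {}
Initialize: nums = [5, 4, 3, 3, 5]
Entering loop: for item in nums:

After execution: d = {5: 2, 4: 1, 3: 2}
{5: 2, 4: 1, 3: 2}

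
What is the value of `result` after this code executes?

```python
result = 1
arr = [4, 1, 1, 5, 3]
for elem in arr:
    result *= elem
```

Let's trace through this code step by step.

Initialize: result = 1
Initialize: arr = [4, 1, 1, 5, 3]
Entering loop: for elem in arr:

After execution: result = 60
60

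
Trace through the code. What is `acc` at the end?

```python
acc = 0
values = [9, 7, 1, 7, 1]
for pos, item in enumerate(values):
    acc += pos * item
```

Let's trace through this code step by step.

Initialize: acc = 0
Initialize: values = [9, 7, 1, 7, 1]
Entering loop: for pos, item in enumerate(values):

After execution: acc = 34
34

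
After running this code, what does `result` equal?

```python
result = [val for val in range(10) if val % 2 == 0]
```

Let's trace through this code step by step.

Initialize: result = [val for val in range(10) if val % 2 == 0]

After execution: result = [0, 2, 4, 6, 8]
[0, 2, 4, 6, 8]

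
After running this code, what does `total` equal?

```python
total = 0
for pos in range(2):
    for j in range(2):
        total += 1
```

Let's trace through this code step by step.

Initialize: total = 0
Entering loop: for pos in range(2):

After execution: total = 4
4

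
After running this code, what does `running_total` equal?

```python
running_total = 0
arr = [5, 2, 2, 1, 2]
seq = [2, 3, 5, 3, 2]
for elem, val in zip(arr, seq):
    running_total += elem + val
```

Let's trace through this code step by step.

Initialize: running_total = 0
Initialize: arr = [5, 2, 2, 1, 2]
Initialize: seq = [2, 3, 5, 3, 2]
Entering loop: for elem, val in zip(arr, seq):

After execution: running_total = 27
27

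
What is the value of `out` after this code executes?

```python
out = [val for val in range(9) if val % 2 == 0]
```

Let's trace through this code step by step.

Initialize: out = [val for val in range(9) if val % 2 == 0]

After execution: out = [0, 2, 4, 6, 8]
[0, 2, 4, 6, 8]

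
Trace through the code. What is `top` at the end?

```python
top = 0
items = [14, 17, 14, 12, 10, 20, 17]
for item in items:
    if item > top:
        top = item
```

Let's trace through this code step by step.

Initialize: top = 0
Initialize: items = [14, 17, 14, 12, 10, 20, 17]
Entering loop: for item in items:

After execution: top = 20
20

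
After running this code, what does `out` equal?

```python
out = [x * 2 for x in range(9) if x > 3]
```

Let's trace through this code step by step.

Initialize: out = [x * 2 for x in range(9) if x > 3]

After execution: out = [8, 10, 12, 14, 16]
[8, 10, 12, 14, 16]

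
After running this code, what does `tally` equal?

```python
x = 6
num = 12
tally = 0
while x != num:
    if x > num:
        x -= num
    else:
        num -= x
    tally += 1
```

Let's trace through this code step by step.

Initialize: x = 6
Initialize: num = 12
Initialize: tally = 0
Entering loop: while x != num:

After execution: tally = 1
1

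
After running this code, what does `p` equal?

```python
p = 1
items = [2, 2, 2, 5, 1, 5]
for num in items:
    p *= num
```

Let's trace through this code step by step.

Initialize: p = 1
Initialize: items = [2, 2, 2, 5, 1, 5]
Entering loop: for num in items:

After execution: p = 200
200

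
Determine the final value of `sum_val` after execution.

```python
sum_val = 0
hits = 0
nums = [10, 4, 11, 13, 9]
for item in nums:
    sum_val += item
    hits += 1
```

Let's trace through this code step by step.

Initialize: sum_val = 0
Initialize: hits = 0
Initialize: nums = [10, 4, 11, 13, 9]
Entering loop: for item in nums:

After execution: sum_val = 47
47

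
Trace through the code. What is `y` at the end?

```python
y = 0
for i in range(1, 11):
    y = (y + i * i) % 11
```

Let's trace through this code step by step.

Initialize: y = 0
Entering loop: for i in range(1, 11):

After execution: y = 0
0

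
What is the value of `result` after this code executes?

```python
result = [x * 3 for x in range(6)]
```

Let's trace through this code step by step.

Initialize: result = [x * 3 for x in range(6)]

After execution: result = [0, 3, 6, 9, 12, 15]
[0, 3, 6, 9, 12, 15]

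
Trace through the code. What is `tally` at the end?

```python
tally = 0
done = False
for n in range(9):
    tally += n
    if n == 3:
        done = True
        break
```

Let's trace through this code step by step.

Initialize: tally = 0
Initialize: done = False
Entering loop: for n in range(9):

After execution: tally = 6
6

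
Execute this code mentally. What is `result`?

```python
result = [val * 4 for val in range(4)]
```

Let's trace through this code step by step.

Initialize: result = [val * 4 for val in range(4)]

After execution: result = [0, 4, 8, 12]
[0, 4, 8, 12]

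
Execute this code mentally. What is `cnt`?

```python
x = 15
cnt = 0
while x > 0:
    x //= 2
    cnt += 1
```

Let's trace through this code step by step.

Initialize: x = 15
Initialize: cnt = 0
Entering loop: while x > 0:

After execution: cnt = 4
4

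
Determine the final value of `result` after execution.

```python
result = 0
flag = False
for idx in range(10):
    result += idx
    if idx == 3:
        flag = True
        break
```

Let's trace through this code step by step.

Initialize: result = 0
Initialize: flag = False
Entering loop: for idx in range(10):

After execution: result = 6
6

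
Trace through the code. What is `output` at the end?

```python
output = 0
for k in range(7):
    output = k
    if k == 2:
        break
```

Let's trace through this code step by step.

Initialize: output = 0
Entering loop: for k in range(7):

After execution: output = 2
2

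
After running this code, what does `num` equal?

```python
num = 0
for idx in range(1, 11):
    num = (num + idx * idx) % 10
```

Let's trace through this code step by step.

Initialize: num = 0
Entering loop: for idx in range(1, 11):

After execution: num = 5
5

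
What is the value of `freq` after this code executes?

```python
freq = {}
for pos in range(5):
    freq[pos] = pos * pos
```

Let's trace through this code step by step.

Initialize: freq = {}
Entering loop: for pos in range(5):

After execution: freq = {0: 0, 1: 1, 2: 4, 3: 9, 4: 16}
{0: 0, 1: 1, 2: 4, 3: 9, 4: 16}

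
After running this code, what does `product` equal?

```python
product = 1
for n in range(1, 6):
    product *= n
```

Let's trace through this code step by step.

Initialize: product = 1
Entering loop: for n in range(1, 6):

After execution: product = 120
120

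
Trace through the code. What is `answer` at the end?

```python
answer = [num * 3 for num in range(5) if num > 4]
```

Let's trace through this code step by step.

Initialize: answer = [num * 3 for num in range(5) if num > 4]

After execution: answer = []
[]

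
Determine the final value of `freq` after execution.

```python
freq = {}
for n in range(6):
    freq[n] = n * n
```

Let's trace through this code step by step.

Initialize: freq = {}
Entering loop: for n in range(6):

After execution: freq = {0: 0, 1: 1, 2: 4, 3: 9, 4: 16, 5: 25}
{0: 0, 1: 1, 2: 4, 3: 9, 4: 16, 5: 25}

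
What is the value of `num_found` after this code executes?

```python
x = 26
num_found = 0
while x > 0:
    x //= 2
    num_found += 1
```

Let's trace through this code step by step.

Initialize: x = 26
Initialize: num_found = 0
Entering loop: while x > 0:

After execution: num_found = 5
5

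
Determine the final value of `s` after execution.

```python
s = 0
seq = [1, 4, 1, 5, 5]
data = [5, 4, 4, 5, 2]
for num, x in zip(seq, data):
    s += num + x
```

Let's trace through this code step by step.

Initialize: s = 0
Initialize: seq = [1, 4, 1, 5, 5]
Initialize: data = [5, 4, 4, 5, 2]
Entering loop: for num, x in zip(seq, data):

After execution: s = 36
36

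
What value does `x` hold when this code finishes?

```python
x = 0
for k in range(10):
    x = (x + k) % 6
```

Let's trace through this code step by step.

Initialize: x = 0
Entering loop: for k in range(10):

After execution: x = 3
3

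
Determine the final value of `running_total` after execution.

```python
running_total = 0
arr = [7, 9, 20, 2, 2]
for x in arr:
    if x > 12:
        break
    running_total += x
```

Let's trace through this code step by step.

Initialize: running_total = 0
Initialize: arr = [7, 9, 20, 2, 2]
Entering loop: for x in arr:

After execution: running_total = 16
16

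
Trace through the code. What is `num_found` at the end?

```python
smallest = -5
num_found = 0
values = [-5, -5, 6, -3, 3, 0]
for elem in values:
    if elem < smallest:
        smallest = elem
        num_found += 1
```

Let's trace through this code step by step.

Initialize: smallest = -5
Initialize: num_found = 0
Initialize: values = [-5, -5, 6, -3, 3, 0]
Entering loop: for elem in values:

After execution: num_found = 0
0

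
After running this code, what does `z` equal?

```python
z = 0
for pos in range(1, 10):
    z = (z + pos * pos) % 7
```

Let's trace through this code step by step.

Initialize: z = 0
Entering loop: for pos in range(1, 10):

After execution: z = 5
5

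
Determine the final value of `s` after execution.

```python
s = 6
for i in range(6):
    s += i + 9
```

Let's trace through this code step by step.

Initialize: s = 6
Entering loop: for i in range(6):

After execution: s = 75
75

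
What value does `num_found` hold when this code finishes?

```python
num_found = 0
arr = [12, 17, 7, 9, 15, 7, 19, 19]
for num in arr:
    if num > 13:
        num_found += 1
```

Let's trace through this code step by step.

Initialize: num_found = 0
Initialize: arr = [12, 17, 7, 9, 15, 7, 19, 19]
Entering loop: for num in arr:

After execution: num_found = 4
4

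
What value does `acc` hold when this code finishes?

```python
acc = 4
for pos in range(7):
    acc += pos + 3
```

Let's trace through this code step by step.

Initialize: acc = 4
Entering loop: for pos in range(7):

After execution: acc = 46
46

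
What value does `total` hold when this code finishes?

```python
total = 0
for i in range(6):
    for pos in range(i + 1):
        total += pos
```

Let's trace through this code step by step.

Initialize: total = 0
Entering loop: for i in range(6):

After execution: total = 35
35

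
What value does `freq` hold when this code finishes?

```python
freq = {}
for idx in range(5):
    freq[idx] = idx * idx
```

Let's trace through this code step by step.

Initialize: freq = {}
Entering loop: for idx in range(5):

After execution: freq = {0: 0, 1: 1, 2: 4, 3: 9, 4: 16}
{0: 0, 1: 1, 2: 4, 3: 9, 4: 16}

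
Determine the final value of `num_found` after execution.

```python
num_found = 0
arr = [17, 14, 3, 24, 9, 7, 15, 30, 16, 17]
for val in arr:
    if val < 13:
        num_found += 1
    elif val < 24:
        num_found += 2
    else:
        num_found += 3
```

Let's trace through this code step by step.

Initialize: num_found = 0
Initialize: arr = [17, 14, 3, 24, 9, 7, 15, 30, 16, 17]
Entering loop: for val in arr:

After execution: num_found = 19
19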